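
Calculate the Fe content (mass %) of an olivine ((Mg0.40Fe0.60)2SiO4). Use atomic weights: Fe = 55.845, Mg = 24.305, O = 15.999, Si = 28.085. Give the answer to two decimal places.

37.53 mass %

M((Mg0.40Fe0.60)2SiO4) = 178.539 g/mol.
Fe contributes 1.20 × 55.845 = 67.014 g per mole.
67.014/178.539 = 0.3753 → 37.53%.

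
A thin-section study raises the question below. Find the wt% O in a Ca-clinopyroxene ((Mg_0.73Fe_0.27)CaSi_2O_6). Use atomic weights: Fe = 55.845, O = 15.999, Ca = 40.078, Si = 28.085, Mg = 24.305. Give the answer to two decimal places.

M((Mg_0.73Fe_0.27)CaSi_2O_6) = 225.063 g/mol.
O contributes 6 × 15.999 = 95.994 g per mole.
95.994/225.063 = 0.4265 → 42.65%.

42.65 weight percent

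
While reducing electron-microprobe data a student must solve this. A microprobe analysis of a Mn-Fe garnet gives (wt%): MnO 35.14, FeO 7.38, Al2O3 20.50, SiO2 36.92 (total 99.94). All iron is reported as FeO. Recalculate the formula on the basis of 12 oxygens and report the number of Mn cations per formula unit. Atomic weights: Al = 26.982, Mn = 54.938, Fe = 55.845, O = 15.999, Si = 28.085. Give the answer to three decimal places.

2.446 Mn apfu

35.14 wt% MnO ÷ 70.937 g/mol = 0.49537 mol, giving 0.49537 Mn and 0.49537 O.
7.38 wt% FeO ÷ 71.844 g/mol = 0.10272 mol, giving 0.10272 Fe and 0.10272 O.
20.50 wt% Al2O3 ÷ 101.961 g/mol = 0.20106 mol, giving 0.40212 Al and 0.60318 O.
36.92 wt% SiO2 ÷ 60.083 g/mol = 0.61448 mol, giving 0.61448 Si and 1.22896 O.
Oxygen sums to 2.43023; scaling by 12/2.43023 = 4.93780 puts the formula on 12 O.
Mn: 0.49537 × 4.93780 = 2.446 atoms per formula unit.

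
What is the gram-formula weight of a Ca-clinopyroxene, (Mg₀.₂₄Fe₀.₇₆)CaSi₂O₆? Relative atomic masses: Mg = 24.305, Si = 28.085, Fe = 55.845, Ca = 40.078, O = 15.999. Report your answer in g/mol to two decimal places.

240.52 g/mol

Mg: 0.24 × 24.305 = 5.8332
Fe: 0.76 × 55.845 = 42.4422
Ca: 1 × 40.078 = 40.0780
Si: 2 × 28.085 = 56.1700
O: 6 × 15.999 = 95.9940
Summing the contributions gives the formula mass.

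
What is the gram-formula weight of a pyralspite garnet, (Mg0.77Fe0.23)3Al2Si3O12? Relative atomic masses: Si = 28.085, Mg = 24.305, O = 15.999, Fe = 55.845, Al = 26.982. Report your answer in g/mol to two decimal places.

M = 2.31·24.305 + 0.69·55.845 + 2·26.982 + 3·28.085 + 12·15.999

424.88 g/mol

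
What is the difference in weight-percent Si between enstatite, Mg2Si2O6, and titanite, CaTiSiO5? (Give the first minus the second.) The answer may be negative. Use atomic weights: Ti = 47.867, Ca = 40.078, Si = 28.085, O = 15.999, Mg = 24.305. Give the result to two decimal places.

M(Mg2Si2O6) = 200.774 g/mol, so wt% Si = 56.170/200.774 × 100 = 27.98%.
M(CaTiSiO5) = 196.025 g/mol, so wt% Si = 28.085/196.025 × 100 = 14.33%.
27.98 − 14.33 = 13.65 pp.

13.65 percentage points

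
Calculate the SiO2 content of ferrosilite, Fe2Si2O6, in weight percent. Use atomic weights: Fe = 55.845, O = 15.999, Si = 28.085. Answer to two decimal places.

Formula mass = 263.854 g/mol.
2 Si → 2.0000 mol SiO2 per formula unit; M(SiO2) = 60.083, so SiO2 mass = 120.166 g.
120.166/263.854 × 100 = 45.54 wt%.

45.54 wt%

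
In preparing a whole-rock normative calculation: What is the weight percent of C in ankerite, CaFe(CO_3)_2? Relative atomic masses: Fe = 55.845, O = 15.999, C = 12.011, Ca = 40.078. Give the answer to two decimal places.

M(CaFe(CO_3)_2) = 215.939 g/mol.
C contributes 2 × 12.011 = 24.022 g per mole.
24.022/215.939 = 0.1112 → 11.12%.

11.12 weight percent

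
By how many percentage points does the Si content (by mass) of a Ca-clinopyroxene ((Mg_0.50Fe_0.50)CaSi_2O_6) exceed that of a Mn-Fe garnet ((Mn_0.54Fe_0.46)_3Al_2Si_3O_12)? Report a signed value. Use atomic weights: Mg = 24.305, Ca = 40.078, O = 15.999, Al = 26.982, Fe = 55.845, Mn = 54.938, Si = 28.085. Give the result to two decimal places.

M((Mg_0.50Fe_0.50)CaSi_2O_6) = 232.317 g/mol, so wt% Si = 56.170/232.317 × 100 = 24.18%.
M((Mn_0.54Fe_0.46)_3Al_2Si_3O_12) = 496.273 g/mol, so wt% Si = 84.255/496.273 × 100 = 16.98%.
24.18 − 16.98 = 7.20 pp.

7.20 percentage points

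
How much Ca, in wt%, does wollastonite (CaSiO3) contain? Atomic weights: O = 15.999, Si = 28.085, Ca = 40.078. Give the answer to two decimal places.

34.50 wt%

Formula mass = 1·40.078 + 1·28.085 + 3·15.999 = 116.160 g/mol, of which 40.078 g is Ca.
So Ca makes up 40.078/116.160 = 0.3450 of the mass, i.e. 34.50%.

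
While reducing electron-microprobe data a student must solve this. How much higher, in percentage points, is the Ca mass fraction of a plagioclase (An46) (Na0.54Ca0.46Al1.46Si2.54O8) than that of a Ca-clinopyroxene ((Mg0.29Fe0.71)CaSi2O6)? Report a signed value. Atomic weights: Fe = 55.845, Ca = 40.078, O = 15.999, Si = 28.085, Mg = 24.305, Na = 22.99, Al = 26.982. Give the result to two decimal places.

-9.93 percentage points

Ca in Na0.54Ca0.46Al1.46Si2.54O8: molar mass 269.572 g/mol; 0.46×40.078 = 18.436 g → 6.84 wt%.
Ca in (Mg0.29Fe0.71)CaSi2O6: molar mass 238.940 g/mol; 1×40.078 = 40.078 g → 16.77 wt%.
Difference = 6.84 − 16.77 = -9.93 percentage points.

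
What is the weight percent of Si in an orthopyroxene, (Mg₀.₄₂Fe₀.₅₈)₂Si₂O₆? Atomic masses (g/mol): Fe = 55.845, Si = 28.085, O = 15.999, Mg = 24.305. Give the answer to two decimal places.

M((Mg₀.₄₂Fe₀.₅₈)₂Si₂O₆) = 237.360 g/mol.
Si contributes 2 × 28.085 = 56.170 g per mole.
56.170/237.360 = 0.2366 → 23.66%.

23.66 weight percent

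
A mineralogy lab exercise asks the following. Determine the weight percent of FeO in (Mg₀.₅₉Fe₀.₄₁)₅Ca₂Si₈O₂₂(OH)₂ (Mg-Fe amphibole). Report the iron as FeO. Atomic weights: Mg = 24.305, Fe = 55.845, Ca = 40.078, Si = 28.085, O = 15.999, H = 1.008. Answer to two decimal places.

Molar mass of (Mg₀.₅₉Fe₀.₄₁)₅Ca₂Si₈O₂₂(OH)₂ = 2.95·24.305 + 2.05·55.845 + 2·40.078 + 8·28.085 + 24·15.999 + 2·1.008 = 877.010 g/mol.
Each formula unit contains 2.05 Fe, equivalent to 2.05/1 = 2.0500 mol FeO.
M(FeO) = 1×55.845 + 1×15.999 = 71.844 g/mol.
Mass of FeO per formula unit = 2.0500 × 71.844 = 147.280 g.
FeO wt% = 147.280 / 877.010 × 100 = 16.79%.

16.79 wt%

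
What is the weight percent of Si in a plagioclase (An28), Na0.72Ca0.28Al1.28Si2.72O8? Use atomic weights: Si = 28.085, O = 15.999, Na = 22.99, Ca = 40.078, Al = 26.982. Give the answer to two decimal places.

28.64 wt%

Molar mass of Na0.72Ca0.28Al1.28Si2.72O8: 0.72*22.99 + 0.28*40.078 + 1.28*26.982 + 2.72*28.085 + 8*15.999 = 266.695 g/mol.
Mass of Si per formula unit: 2.72 × 28.085 = 76.391 g.
Weight fraction Si = 76.391 / 266.695 = 0.2864.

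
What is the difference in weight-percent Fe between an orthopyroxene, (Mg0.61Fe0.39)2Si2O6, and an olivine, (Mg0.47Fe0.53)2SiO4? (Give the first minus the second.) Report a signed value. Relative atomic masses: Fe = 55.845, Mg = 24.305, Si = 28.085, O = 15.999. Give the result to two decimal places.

M((Mg0.61Fe0.39)2Si2O6) = 225.375 g/mol, so wt% Fe = 43.559/225.375 × 100 = 19.33%.
M((Mg0.47Fe0.53)2SiO4) = 174.123 g/mol, so wt% Fe = 59.196/174.123 × 100 = 34.00%.
19.33 − 34.00 = -14.67 pp.

-14.67 percentage points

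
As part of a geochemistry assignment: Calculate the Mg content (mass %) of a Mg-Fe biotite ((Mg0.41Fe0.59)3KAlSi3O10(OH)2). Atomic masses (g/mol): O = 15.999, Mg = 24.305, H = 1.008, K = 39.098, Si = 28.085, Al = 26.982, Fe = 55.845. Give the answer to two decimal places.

M((Mg0.41Fe0.59)3KAlSi3O10(OH)2) = 473.080 g/mol.
Mg contributes 1.23 × 24.305 = 29.895 g per mole.
29.895/473.080 = 0.0632 → 6.32%.

6.32 mass %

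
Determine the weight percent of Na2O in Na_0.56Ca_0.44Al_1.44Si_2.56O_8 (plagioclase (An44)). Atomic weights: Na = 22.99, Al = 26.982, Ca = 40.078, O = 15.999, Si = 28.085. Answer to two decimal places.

6.45 wt%

M(Na_0.56Ca_0.44Al_1.44Si_2.56O_8) = 269.252 g/mol; M(Na2O) = 61.979 g/mol.
Moles Na2O per formula unit = 0.56 Na ÷ 2 = 0.2800.
Na2O fraction = (0.2800 × 61.979) / 269.252 = 17.354/269.252 = 0.0645.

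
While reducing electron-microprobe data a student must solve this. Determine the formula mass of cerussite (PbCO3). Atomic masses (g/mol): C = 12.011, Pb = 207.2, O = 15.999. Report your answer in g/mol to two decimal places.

M = 1*207.2 + 1*12.011 + 3*15.999

267.21 g/mol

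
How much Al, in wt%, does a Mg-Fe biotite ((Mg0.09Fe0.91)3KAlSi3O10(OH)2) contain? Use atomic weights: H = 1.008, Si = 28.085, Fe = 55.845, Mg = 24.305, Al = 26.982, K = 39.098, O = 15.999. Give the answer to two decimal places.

5.36 wt%

Molar mass of (Mg0.09Fe0.91)3KAlSi3O10(OH)2: 0.27×24.305 + 2.73×55.845 + 1×39.098 + 1×26.982 + 3×28.085 + 12×15.999 + 2×1.008 = 503.358 g/mol.
Mass of Al per formula unit: 1 × 26.982 = 26.982 g.
Weight fraction Al = 26.982 / 503.358 = 0.0536.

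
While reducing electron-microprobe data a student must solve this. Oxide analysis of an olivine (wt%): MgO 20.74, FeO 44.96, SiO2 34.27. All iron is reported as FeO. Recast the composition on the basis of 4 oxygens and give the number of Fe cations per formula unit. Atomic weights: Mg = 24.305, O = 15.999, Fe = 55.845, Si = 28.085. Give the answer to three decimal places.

20.74 wt% MgO ÷ 40.304 g/mol = 0.51459 mol, giving 0.51459 Mg and 0.51459 O.
44.96 wt% FeO ÷ 71.844 g/mol = 0.62580 mol, giving 0.62580 Fe and 0.62580 O.
34.27 wt% SiO2 ÷ 60.083 g/mol = 0.57038 mol, giving 0.57038 Si and 1.14076 O.
Oxygen sums to 2.28115; scaling by 4/2.28115 = 1.75350 puts the formula on 4 O.
Fe: 0.62580 × 1.75350 = 1.097 atoms per formula unit.

1.097 Fe apfu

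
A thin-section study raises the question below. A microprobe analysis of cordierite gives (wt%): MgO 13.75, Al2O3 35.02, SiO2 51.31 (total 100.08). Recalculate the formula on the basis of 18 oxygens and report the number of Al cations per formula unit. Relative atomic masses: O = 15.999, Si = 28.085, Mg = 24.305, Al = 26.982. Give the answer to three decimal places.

MgO: 13.75/40.304 = 0.34116 mol → 0.34116 mol Mg, 0.34116 mol O.
Al2O3: 35.02/101.961 = 0.34346 mol → 0.68692 mol Al, 1.03038 mol O.
SiO2: 51.31/60.083 = 0.85399 mol → 0.85399 mol Si, 1.70798 mol O.
Total oxygen = 3.07952 mol. Normalization factor = 18/3.07952 = 5.84507.
Al per 18 O = 0.68692 × 5.84507 = 4.015.

4.015 Al apfu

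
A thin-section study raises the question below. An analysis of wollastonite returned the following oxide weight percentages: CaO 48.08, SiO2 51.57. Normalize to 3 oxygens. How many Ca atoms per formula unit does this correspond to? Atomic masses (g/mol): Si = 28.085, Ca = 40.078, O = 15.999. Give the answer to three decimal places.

48.08 wt% CaO ÷ 56.077 g/mol = 0.85739 mol, giving 0.85739 Ca and 0.85739 O.
51.57 wt% SiO2 ÷ 60.083 g/mol = 0.85831 mol, giving 0.85831 Si and 1.71662 O.
Oxygen sums to 2.57401; scaling by 3/2.57401 = 1.16550 puts the formula on 3 O.
Ca: 0.85739 × 1.16550 = 0.999 atoms per formula unit.

0.999 Ca apfu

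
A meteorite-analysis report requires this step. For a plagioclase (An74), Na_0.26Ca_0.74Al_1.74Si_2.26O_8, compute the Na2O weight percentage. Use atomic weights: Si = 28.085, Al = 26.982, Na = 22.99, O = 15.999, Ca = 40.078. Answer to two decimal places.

M(Na_0.26Ca_0.74Al_1.74Si_2.26O_8) = 274.048 g/mol; M(Na2O) = 61.979 g/mol.
Moles Na2O per formula unit = 0.26 Na ÷ 2 = 0.1300.
Na2O fraction = (0.1300 × 61.979) / 274.048 = 8.057/274.048 = 0.0294.

2.94 wt%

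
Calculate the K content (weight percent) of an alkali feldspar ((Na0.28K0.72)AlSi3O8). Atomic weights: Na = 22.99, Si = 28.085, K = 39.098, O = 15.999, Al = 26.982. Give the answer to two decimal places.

10.28 weight percent

Formula mass = 0.28·22.99 + 0.72·39.098 + 1·26.982 + 3·28.085 + 8·15.999 = 273.817 g/mol, of which 28.151 g is K.
So K makes up 28.151/273.817 = 0.1028 of the mass, i.e. 10.28%.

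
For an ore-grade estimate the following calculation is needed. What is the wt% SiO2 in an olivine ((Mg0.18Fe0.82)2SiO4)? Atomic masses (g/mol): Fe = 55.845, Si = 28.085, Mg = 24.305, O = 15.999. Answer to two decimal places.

M((Mg0.18Fe0.82)2SiO4) = 192.417 g/mol; M(SiO2) = 60.083 g/mol.
Moles SiO2 per formula unit = 1 Si ÷ 1 = 1.0000.
SiO2 fraction = (1.0000 × 60.083) / 192.417 = 60.083/192.417 = 0.3123.

31.23 wt%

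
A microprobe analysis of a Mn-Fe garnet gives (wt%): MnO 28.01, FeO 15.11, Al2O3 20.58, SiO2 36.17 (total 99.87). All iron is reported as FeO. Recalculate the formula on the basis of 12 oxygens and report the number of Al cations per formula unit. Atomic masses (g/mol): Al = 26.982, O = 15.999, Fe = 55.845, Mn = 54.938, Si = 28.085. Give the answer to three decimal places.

2.006 Al apfu

MnO: 28.01/70.937 = 0.39486 mol → 0.39486 mol Mn, 0.39486 mol O.
FeO: 15.11/71.844 = 0.21032 mol → 0.21032 mol Fe, 0.21032 mol O.
Al2O3: 20.58/101.961 = 0.20184 mol → 0.40368 mol Al, 0.60552 mol O.
SiO2: 36.17/60.083 = 0.60200 mol → 0.60200 mol Si, 1.20400 mol O.
Total oxygen = 2.41470 mol. Normalization factor = 12/2.41470 = 4.96956.
Al per 12 O = 0.40368 × 4.96956 = 2.006.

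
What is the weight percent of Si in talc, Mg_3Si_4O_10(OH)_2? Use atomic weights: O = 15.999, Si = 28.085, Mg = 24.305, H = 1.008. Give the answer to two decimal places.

29.62 mass %

M(Mg_3Si_4O_10(OH)_2) = 379.259 g/mol.
Si contributes 4 × 28.085 = 112.340 g per mole.
112.340/379.259 = 0.2962 → 29.62%.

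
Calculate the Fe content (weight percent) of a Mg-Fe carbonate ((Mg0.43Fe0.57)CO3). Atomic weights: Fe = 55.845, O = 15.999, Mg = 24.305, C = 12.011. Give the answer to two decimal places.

31.12 weight percent

Formula mass = 0.43×24.305 + 0.57×55.845 + 1×12.011 + 3×15.999 = 102.291 g/mol, of which 31.832 g is Fe.
So Fe makes up 31.832/102.291 = 0.3112 of the mass, i.e. 31.12%.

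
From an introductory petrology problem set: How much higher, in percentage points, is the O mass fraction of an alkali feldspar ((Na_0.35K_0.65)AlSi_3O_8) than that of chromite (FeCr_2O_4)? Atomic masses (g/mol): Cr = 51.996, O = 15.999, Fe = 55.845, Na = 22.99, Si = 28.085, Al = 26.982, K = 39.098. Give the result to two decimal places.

18.35 percentage points

First mineral: 127.992 g O in 272.689 g formula = 46.94 wt% O.
Second mineral: 63.996 g O in 223.833 g formula = 28.59 wt% O.
46.94% − 28.59% gives a difference of 18.35 percentage points.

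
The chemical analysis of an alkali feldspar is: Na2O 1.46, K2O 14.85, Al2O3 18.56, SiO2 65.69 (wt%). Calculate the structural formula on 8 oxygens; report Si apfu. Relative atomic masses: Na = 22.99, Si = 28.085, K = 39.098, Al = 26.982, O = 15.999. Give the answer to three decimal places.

3.002 Si apfu

Na2O (M=61.979): mol = 0.02356; Na = 0.04712, O = 0.02356.
K2O (M=94.195): mol = 0.15765; K = 0.31530, O = 0.15765.
Al2O3 (M=101.961): mol = 0.18203; Al = 0.36406, O = 0.54609.
SiO2 (M=60.083): mol = 1.09332; Si = 1.09332, O = 2.18664.
ΣO = 2.91394; factor = 8/ΣO = 2.74542.
Si apfu = 1.09332 × 2.74542 = 3.002.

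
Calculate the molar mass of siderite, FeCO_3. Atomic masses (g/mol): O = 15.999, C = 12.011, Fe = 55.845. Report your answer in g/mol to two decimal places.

The formula mass is the sum 1*55.845 + 1*12.011 + 3*15.999.

115.85 g/mol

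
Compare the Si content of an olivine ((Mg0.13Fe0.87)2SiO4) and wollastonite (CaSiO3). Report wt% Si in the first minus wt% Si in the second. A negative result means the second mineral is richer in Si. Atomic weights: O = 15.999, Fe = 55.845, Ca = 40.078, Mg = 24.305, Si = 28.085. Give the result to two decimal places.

M((Mg0.13Fe0.87)2SiO4) = 195.571 g/mol, so wt% Si = 28.085/195.571 × 100 = 14.36%.
M(CaSiO3) = 116.160 g/mol, so wt% Si = 28.085/116.160 × 100 = 24.18%.
14.36 − 24.18 = -9.82 pp.

-9.82 percentage points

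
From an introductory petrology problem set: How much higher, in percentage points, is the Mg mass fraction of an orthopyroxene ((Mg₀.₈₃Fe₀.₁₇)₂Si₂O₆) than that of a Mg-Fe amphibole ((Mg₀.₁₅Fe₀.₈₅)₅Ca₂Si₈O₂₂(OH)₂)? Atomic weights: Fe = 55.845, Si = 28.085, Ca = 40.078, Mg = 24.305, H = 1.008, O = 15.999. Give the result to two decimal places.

M((Mg₀.₈₃Fe₀.₁₇)₂Si₂O₆) = 211.498 g/mol, so wt% Mg = 40.346/211.498 × 100 = 19.08%.
M((Mg₀.₁₅Fe₀.₈₅)₅Ca₂Si₈O₂₂(OH)₂) = 946.398 g/mol, so wt% Mg = 18.229/946.398 × 100 = 1.93%.
19.08 − 1.93 = 17.15 pp.

17.15 percentage points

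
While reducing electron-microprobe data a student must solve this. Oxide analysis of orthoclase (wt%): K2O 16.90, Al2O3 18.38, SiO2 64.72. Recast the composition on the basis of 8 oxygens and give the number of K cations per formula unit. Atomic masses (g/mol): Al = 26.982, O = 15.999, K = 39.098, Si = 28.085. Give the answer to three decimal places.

0.999 K apfu

16.90 wt% K2O ÷ 94.195 g/mol = 0.17942 mol, giving 0.35884 K and 0.17942 O.
18.38 wt% Al2O3 ÷ 101.961 g/mol = 0.18027 mol, giving 0.36054 Al and 0.54081 O.
64.72 wt% SiO2 ÷ 60.083 g/mol = 1.07718 mol, giving 1.07718 Si and 2.15436 O.
Oxygen sums to 2.87459; scaling by 8/2.87459 = 2.78301 puts the formula on 8 O.
K: 0.35884 × 2.78301 = 0.999 atoms per formula unit.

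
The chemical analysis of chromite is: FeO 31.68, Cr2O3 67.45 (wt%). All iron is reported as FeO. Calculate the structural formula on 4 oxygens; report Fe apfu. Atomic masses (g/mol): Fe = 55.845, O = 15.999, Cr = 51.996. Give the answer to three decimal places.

0.995 Fe apfu

31.68 wt% FeO ÷ 71.844 g/mol = 0.44096 mol, giving 0.44096 Fe and 0.44096 O.
67.45 wt% Cr2O3 ÷ 151.989 g/mol = 0.44378 mol, giving 0.88756 Cr and 1.33134 O.
Oxygen sums to 1.77230; scaling by 4/1.77230 = 2.25695 puts the formula on 4 O.
Fe: 0.44096 × 2.25695 = 0.995 atoms per formula unit.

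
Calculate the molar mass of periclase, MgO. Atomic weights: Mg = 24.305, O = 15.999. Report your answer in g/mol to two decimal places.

40.30 g/mol

The formula mass is the sum 1·24.305 + 1·15.999.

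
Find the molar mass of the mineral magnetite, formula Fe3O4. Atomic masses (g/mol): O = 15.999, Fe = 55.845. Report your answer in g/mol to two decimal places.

231.53 g/mol

Fe: 3 × 55.845 = 167.5350
O: 4 × 15.999 = 63.9960
Summing the contributions gives the formula mass.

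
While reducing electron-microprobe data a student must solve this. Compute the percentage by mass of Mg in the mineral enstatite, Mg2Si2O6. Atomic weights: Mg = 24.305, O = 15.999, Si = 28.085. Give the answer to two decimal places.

Molar mass of Mg2Si2O6: 2×24.305 + 2×28.085 + 6×15.999 = 200.774 g/mol.
Mass of Mg per formula unit: 2 × 24.305 = 48.610 g.
Weight fraction Mg = 48.610 / 200.774 = 0.2421.

24.21 mass %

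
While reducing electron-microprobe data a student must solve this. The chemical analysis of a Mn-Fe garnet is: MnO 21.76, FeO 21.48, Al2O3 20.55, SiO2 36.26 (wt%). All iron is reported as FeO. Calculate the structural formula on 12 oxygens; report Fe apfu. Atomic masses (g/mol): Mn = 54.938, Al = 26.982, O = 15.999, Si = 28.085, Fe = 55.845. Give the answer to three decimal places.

1.484 Fe apfu

MnO (M=70.937): mol = 0.30675; Mn = 0.30675, O = 0.30675.
FeO (M=71.844): mol = 0.29898; Fe = 0.29898, O = 0.29898.
Al2O3 (M=101.961): mol = 0.20155; Al = 0.40310, O = 0.60465.
SiO2 (M=60.083): mol = 0.60350; Si = 0.60350, O = 1.20700.
ΣO = 2.41738; factor = 12/ΣO = 4.96405.
Fe apfu = 0.29898 × 4.96405 = 1.484.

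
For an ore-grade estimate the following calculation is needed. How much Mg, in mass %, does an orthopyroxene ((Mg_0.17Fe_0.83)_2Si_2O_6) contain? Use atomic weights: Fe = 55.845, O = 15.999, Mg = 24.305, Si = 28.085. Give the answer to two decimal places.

3.26 mass %

Molar mass of (Mg_0.17Fe_0.83)_2Si_2O_6: 0.34*24.305 + 1.66*55.845 + 2*28.085 + 6*15.999 = 253.130 g/mol.
Mass of Mg per formula unit: 0.34 × 24.305 = 8.264 g.
Weight fraction Mg = 8.264 / 253.130 = 0.0326.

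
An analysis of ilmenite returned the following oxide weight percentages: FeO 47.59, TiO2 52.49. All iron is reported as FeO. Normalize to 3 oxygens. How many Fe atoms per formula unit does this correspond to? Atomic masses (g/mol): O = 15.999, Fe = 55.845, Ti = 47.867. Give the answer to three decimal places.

1.005 Fe apfu

FeO (M=71.844): mol = 0.66241; Fe = 0.66241, O = 0.66241.
TiO2 (M=79.865): mol = 0.65723; Ti = 0.65723, O = 1.31446.
ΣO = 1.97687; factor = 3/ΣO = 1.51755.
Fe apfu = 0.66241 × 1.51755 = 1.005.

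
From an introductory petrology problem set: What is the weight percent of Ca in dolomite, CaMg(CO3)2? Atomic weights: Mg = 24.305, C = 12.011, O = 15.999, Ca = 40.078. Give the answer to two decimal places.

21.73 wt%

M(CaMg(CO3)2) = 184.399 g/mol.
Ca contributes 1 × 40.078 = 40.078 g per mole.
40.078/184.399 = 0.2173 → 21.73%.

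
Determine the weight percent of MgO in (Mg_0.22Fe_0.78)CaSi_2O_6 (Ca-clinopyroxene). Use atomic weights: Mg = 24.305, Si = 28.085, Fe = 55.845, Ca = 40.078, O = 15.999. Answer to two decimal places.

M((Mg_0.22Fe_0.78)CaSi_2O_6) = 241.148 g/mol; M(MgO) = 40.304 g/mol.
Moles MgO per formula unit = 0.22 Mg ÷ 1 = 0.2200.
MgO fraction = (0.2200 × 40.304) / 241.148 = 8.867/241.148 = 0.0368.

3.68 wt%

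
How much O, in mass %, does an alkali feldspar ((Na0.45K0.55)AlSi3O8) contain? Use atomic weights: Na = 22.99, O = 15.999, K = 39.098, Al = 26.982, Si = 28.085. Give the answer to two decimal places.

Molar mass of (Na0.45K0.55)AlSi3O8: 0.45·22.99 + 0.55·39.098 + 1·26.982 + 3·28.085 + 8·15.999 = 271.078 g/mol.
Mass of O per formula unit: 8 × 15.999 = 127.992 g.
Weight fraction O = 127.992 / 271.078 = 0.4722.

47.22 mass %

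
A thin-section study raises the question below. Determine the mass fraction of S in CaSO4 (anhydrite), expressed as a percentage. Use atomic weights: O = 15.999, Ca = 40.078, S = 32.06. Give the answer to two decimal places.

Molar mass of CaSO4: 1*40.078 + 1*32.06 + 4*15.999 = 136.134 g/mol.
Mass of S per formula unit: 1 × 32.06 = 32.060 g.
Weight fraction S = 32.060 / 136.134 = 0.2355.

23.55 wt%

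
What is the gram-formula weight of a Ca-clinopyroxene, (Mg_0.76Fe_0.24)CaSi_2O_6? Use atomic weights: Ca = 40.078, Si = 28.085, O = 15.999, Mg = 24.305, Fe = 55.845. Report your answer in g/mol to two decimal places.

224.12 g/mol

Mg: 0.76 × 24.305 = 18.4718
Fe: 0.24 × 55.845 = 13.4028
Ca: 1 × 40.078 = 40.0780
Si: 2 × 28.085 = 56.1700
O: 6 × 15.999 = 95.9940
Summing the contributions gives the formula mass.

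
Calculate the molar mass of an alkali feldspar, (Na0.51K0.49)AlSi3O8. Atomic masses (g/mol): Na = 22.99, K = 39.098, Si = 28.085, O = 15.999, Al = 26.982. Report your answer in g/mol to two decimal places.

270.11 g/mol

The formula mass is the sum 0.51·22.99 + 0.49·39.098 + 1·26.982 + 3·28.085 + 8·15.999.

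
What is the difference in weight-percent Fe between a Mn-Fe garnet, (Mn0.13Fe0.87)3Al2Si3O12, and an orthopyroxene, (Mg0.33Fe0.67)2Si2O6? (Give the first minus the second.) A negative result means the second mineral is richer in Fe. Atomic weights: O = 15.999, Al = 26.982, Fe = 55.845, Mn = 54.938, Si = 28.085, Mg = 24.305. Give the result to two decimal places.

M((Mn0.13Fe0.87)3Al2Si3O12) = 497.388 g/mol, so wt% Fe = 145.755/497.388 × 100 = 29.30%.
M((Mg0.33Fe0.67)2Si2O6) = 243.038 g/mol, so wt% Fe = 74.832/243.038 × 100 = 30.79%.
29.30 − 30.79 = -1.49 pp.

-1.49 percentage points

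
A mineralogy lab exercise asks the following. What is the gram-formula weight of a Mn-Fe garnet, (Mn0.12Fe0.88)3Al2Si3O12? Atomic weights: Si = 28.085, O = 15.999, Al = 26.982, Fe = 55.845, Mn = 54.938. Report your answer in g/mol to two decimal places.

The formula mass is the sum 0.36×54.938 + 2.64×55.845 + 2×26.982 + 3×28.085 + 12×15.999.

497.42 g/mol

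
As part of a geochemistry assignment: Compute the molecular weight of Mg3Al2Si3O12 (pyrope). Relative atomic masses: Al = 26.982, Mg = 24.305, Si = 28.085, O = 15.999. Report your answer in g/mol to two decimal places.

403.12 g/mol

M = 3(24.305) + 2(26.982) + 3(28.085) + 12(15.999)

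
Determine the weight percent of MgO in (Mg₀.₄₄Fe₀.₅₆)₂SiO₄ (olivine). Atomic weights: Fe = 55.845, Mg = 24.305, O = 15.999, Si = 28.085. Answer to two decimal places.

Formula mass = 176.016 g/mol.
0.88 Mg → 0.8800 mol MgO per formula unit; M(MgO) = 40.304, so MgO mass = 35.468 g.
35.468/176.016 × 100 = 20.15 wt%.

20.15 wt%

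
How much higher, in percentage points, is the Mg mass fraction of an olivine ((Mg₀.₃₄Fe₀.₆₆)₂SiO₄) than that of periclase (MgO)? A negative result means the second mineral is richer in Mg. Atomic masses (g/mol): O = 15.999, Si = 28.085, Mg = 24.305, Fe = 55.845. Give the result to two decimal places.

-51.24 percentage points

First mineral: 16.527 g Mg in 182.324 g formula = 9.06 wt% Mg.
Second mineral: 24.305 g Mg in 40.304 g formula = 60.30 wt% Mg.
9.06% − 60.30% gives a difference of -51.24 percentage points.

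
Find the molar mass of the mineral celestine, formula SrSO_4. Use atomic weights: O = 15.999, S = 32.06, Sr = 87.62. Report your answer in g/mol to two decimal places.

M = 1×87.62 + 1×32.06 + 4×15.999

183.68 g/mol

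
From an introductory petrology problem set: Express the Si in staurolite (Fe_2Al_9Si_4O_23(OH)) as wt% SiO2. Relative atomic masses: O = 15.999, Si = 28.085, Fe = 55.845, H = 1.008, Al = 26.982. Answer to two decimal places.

28.21 wt%

M(Fe_2Al_9Si_4O_23(OH)) = 851.852 g/mol; M(SiO2) = 60.083 g/mol.
Moles SiO2 per formula unit = 4 Si ÷ 1 = 4.0000.
SiO2 fraction = (4.0000 × 60.083) / 851.852 = 240.332/851.852 = 0.2821.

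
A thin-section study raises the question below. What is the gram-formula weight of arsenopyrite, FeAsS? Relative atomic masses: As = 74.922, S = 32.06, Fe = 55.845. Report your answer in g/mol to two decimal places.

162.83 g/mol

M = 1(55.845) + 1(74.922) + 1(32.06)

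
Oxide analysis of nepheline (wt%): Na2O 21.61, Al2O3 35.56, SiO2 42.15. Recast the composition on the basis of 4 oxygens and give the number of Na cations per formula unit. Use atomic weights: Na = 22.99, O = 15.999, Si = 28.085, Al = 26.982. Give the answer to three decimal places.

0.997 Na apfu

21.61 wt% Na2O ÷ 61.979 g/mol = 0.34867 mol, giving 0.69734 Na and 0.34867 O.
35.56 wt% Al2O3 ÷ 101.961 g/mol = 0.34876 mol, giving 0.69752 Al and 1.04628 O.
42.15 wt% SiO2 ÷ 60.083 g/mol = 0.70153 mol, giving 0.70153 Si and 1.40306 O.
Oxygen sums to 2.79801; scaling by 4/2.79801 = 1.42959 puts the formula on 4 O.
Na: 0.69734 × 1.42959 = 0.997 atoms per formula unit.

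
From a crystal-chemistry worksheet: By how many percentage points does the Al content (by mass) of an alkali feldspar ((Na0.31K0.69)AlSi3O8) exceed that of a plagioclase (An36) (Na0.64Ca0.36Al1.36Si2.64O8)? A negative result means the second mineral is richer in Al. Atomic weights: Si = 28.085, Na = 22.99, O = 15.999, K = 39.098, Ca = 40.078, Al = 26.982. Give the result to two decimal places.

-3.82 percentage points

M((Na0.31K0.69)AlSi3O8) = 273.334 g/mol, so wt% Al = 26.982/273.334 × 100 = 9.87%.
M(Na0.64Ca0.36Al1.36Si2.64O8) = 267.974 g/mol, so wt% Al = 36.696/267.974 × 100 = 13.69%.
9.87 − 13.69 = -3.82 pp.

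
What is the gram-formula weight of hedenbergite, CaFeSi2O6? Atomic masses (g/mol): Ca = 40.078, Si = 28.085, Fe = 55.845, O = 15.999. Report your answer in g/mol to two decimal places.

248.09 g/mol

The formula mass is the sum 1(40.078) + 1(55.845) + 2(28.085) + 6(15.999).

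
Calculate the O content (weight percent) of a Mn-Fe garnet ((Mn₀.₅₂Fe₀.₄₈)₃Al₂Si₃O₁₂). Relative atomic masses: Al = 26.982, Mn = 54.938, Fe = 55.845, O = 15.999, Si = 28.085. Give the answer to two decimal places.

M((Mn₀.₅₂Fe₀.₄₈)₃Al₂Si₃O₁₂) = 496.327 g/mol.
O contributes 12 × 15.999 = 191.988 g per mole.
191.988/496.327 = 0.3868 → 38.68%.

38.68 weight percent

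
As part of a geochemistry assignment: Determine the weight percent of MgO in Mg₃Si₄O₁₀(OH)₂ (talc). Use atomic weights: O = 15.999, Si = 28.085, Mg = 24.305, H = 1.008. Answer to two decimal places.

Molar mass of Mg₃Si₄O₁₀(OH)₂ = 3×24.305 + 4×28.085 + 12×15.999 + 2×1.008 = 379.259 g/mol.
Each formula unit contains 3 Mg, equivalent to 3/1 = 3.0000 mol MgO.
M(MgO) = 1×24.305 + 1×15.999 = 40.304 g/mol.
Mass of MgO per formula unit = 3.0000 × 40.304 = 120.912 g.
MgO wt% = 120.912 / 379.259 × 100 = 31.88%.

31.88 wt%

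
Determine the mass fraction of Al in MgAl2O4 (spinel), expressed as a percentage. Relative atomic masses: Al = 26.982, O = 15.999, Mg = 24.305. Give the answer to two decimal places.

M(MgAl2O4) = 142.265 g/mol.
Al contributes 2 × 26.982 = 53.964 g per mole.
53.964/142.265 = 0.3793 → 37.93%.

37.93 wt%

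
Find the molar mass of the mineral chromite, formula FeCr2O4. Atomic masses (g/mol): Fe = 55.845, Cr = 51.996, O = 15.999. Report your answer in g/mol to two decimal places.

M = 1·55.845 + 2·51.996 + 4·15.999

223.83 g/mol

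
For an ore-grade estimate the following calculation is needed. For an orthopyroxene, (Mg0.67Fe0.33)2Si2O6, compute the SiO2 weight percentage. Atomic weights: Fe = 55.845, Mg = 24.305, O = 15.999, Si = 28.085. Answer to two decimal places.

Molar mass of (Mg0.67Fe0.33)2Si2O6 = 1.34×24.305 + 0.66×55.845 + 2×28.085 + 6×15.999 = 221.590 g/mol.
Each formula unit contains 2 Si, equivalent to 2/1 = 2.0000 mol SiO2.
M(SiO2) = 1×28.085 + 2×15.999 = 60.083 g/mol.
Mass of SiO2 per formula unit = 2.0000 × 60.083 = 120.166 g.
SiO2 wt% = 120.166 / 221.590 × 100 = 54.23%.

54.23 wt%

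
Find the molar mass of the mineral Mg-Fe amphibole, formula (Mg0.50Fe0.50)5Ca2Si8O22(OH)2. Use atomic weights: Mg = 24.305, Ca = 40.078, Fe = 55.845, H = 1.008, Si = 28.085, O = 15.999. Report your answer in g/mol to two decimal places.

891.20 g/mol

M = 2.50*24.305 + 2.50*55.845 + 2*40.078 + 8*28.085 + 24*15.999 + 2*1.008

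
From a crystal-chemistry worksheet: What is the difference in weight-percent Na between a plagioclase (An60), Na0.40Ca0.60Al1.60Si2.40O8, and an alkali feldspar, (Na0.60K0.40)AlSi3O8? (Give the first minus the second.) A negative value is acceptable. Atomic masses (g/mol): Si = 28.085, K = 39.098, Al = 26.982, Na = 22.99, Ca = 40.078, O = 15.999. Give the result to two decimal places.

Na in Na0.40Ca0.60Al1.60Si2.40O8: molar mass 271.810 g/mol; 0.40×22.99 = 9.196 g → 3.38 wt%.
Na in (Na0.60K0.40)AlSi3O8: molar mass 268.662 g/mol; 0.60×22.99 = 13.794 g → 5.13 wt%.
Difference = 3.38 − 5.13 = -1.75 percentage points.

-1.75 percentage points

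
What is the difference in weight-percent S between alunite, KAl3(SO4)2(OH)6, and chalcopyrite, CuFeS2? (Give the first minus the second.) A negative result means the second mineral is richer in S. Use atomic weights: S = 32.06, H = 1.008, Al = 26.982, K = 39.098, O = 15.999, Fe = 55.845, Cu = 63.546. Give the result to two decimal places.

M(KAl3(SO4)2(OH)6) = 414.198 g/mol, so wt% S = 64.120/414.198 × 100 = 15.48%.
M(CuFeS2) = 183.511 g/mol, so wt% S = 64.120/183.511 × 100 = 34.94%.
15.48 − 34.94 = -19.46 pp.

-19.46 percentage points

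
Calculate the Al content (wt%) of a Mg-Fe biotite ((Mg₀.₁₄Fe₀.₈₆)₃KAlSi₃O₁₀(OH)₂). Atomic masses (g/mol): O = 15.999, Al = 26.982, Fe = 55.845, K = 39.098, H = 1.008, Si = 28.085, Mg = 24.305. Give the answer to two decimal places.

Formula mass = 0.42*24.305 + 2.58*55.845 + 1*39.098 + 1*26.982 + 3*28.085 + 12*15.999 + 2*1.008 = 498.627 g/mol, of which 26.982 g is Al.
So Al makes up 26.982/498.627 = 0.0541 of the mass, i.e. 5.41%.

5.41 wt%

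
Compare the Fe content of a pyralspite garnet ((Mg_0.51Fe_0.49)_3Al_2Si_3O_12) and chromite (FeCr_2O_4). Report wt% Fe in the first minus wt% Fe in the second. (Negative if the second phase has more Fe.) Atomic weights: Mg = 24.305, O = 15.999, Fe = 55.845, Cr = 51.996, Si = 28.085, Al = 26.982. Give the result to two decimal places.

Fe in (Mg_0.51Fe_0.49)_3Al_2Si_3O_12: molar mass 449.486 g/mol; 1.47×55.845 = 82.092 g → 18.26 wt%.
Fe in FeCr_2O_4: molar mass 223.833 g/mol; 1×55.845 = 55.845 g → 24.95 wt%.
Difference = 18.26 − 24.95 = -6.69 percentage points.

-6.69 percentage points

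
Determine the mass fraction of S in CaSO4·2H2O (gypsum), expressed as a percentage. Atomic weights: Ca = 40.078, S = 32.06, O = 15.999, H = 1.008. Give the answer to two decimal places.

18.62 weight percent

Molar mass of CaSO4·2H2O: 1*40.078 + 1*32.06 + 6*15.999 + 4*1.008 = 172.164 g/mol.
Mass of S per formula unit: 1 × 32.06 = 32.060 g.
Weight fraction S = 32.060 / 172.164 = 0.1862.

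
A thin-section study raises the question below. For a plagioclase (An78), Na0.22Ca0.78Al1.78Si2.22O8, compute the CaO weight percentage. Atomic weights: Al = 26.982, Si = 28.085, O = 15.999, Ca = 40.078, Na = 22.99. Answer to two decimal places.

15.92 wt%

Formula mass = 274.687 g/mol.
0.78 Ca → 0.7800 mol CaO per formula unit; M(CaO) = 56.077, so CaO mass = 43.740 g.
43.740/274.687 × 100 = 15.92 wt%.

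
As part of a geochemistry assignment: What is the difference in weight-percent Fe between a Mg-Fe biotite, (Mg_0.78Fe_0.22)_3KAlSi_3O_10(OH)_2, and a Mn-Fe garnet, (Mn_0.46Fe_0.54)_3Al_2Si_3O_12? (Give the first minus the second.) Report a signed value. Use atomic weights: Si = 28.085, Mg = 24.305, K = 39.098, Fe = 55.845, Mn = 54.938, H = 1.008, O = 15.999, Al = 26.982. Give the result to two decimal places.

-9.81 percentage points

Fe in (Mg_0.78Fe_0.22)_3KAlSi_3O_10(OH)_2: molar mass 438.070 g/mol; 0.66×55.845 = 36.858 g → 8.41 wt%.
Fe in (Mn_0.46Fe_0.54)_3Al_2Si_3O_12: molar mass 496.490 g/mol; 1.62×55.845 = 90.469 g → 18.22 wt%.
Difference = 8.41 − 18.22 = -9.81 percentage points.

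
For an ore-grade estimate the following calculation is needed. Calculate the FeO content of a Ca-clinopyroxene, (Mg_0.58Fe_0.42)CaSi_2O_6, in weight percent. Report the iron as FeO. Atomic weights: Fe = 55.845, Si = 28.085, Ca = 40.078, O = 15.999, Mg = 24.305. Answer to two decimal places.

13.13 wt%

Formula mass = 229.794 g/mol.
0.42 Fe → 0.4200 mol FeO per formula unit; M(FeO) = 71.844, so FeO mass = 30.174 g.
30.174/229.794 × 100 = 13.13 wt%.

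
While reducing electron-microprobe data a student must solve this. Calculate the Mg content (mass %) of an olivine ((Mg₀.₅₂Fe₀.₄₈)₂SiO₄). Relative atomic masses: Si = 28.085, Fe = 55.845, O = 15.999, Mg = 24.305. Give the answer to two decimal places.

14.78 mass %

Molar mass of (Mg₀.₅₂Fe₀.₄₈)₂SiO₄: 1.04*24.305 + 0.96*55.845 + 1*28.085 + 4*15.999 = 170.969 g/mol.
Mass of Mg per formula unit: 1.04 × 24.305 = 25.277 g.
Weight fraction Mg = 25.277 / 170.969 = 0.1478.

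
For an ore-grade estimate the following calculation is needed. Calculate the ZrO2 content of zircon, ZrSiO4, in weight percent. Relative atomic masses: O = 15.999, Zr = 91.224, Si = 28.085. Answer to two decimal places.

Formula mass = 183.305 g/mol.
1 Zr → 1.0000 mol ZrO2 per formula unit; M(ZrO2) = 123.222, so ZrO2 mass = 123.222 g.
123.222/183.305 × 100 = 67.22 wt%.

67.22 wt%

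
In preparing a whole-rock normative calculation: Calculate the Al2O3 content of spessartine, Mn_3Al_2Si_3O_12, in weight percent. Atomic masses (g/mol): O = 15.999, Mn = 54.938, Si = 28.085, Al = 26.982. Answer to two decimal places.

Formula mass = 495.021 g/mol.
2 Al → 1.0000 mol Al2O3 per formula unit; M(Al2O3) = 101.961, so Al2O3 mass = 101.961 g.
101.961/495.021 × 100 = 20.60 wt%.

20.60 wt%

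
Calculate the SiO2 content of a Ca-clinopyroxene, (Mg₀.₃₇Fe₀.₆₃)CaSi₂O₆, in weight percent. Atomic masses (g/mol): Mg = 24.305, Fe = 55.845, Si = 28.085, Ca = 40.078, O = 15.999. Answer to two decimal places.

Formula mass = 236.417 g/mol.
2 Si → 2.0000 mol SiO2 per formula unit; M(SiO2) = 60.083, so SiO2 mass = 120.166 g.
120.166/236.417 × 100 = 50.83 wt%.

50.83 wt%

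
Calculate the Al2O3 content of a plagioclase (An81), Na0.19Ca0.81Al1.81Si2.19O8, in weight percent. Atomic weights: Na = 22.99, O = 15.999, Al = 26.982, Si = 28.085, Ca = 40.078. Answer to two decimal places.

33.53 wt%

Formula mass = 275.167 g/mol.
1.81 Al → 0.9050 mol Al2O3 per formula unit; M(Al2O3) = 101.961, so Al2O3 mass = 92.275 g.
92.275/275.167 × 100 = 33.53 wt%.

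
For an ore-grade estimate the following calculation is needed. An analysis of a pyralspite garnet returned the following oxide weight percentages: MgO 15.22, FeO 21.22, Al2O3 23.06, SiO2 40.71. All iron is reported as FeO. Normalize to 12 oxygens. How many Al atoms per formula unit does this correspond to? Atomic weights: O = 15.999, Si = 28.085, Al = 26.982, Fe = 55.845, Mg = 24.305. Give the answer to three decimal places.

2.005 Al apfu

MgO (M=40.304): mol = 0.37763; Mg = 0.37763, O = 0.37763.
FeO (M=71.844): mol = 0.29536; Fe = 0.29536, O = 0.29536.
Al2O3 (M=101.961): mol = 0.22616; Al = 0.45232, O = 0.67848.
SiO2 (M=60.083): mol = 0.67756; Si = 0.67756, O = 1.35512.
ΣO = 2.70659; factor = 12/ΣO = 4.43362.
Al apfu = 0.45232 × 4.43362 = 2.005.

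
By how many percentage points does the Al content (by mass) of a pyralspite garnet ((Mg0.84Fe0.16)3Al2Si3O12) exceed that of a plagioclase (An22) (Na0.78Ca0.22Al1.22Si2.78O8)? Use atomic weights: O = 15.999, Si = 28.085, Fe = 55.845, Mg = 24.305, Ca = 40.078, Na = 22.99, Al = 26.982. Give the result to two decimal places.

Al in (Mg0.84Fe0.16)3Al2Si3O12: molar mass 418.261 g/mol; 2×26.982 = 53.964 g → 12.90 wt%.
Al in Na0.78Ca0.22Al1.22Si2.78O8: molar mass 265.736 g/mol; 1.22×26.982 = 32.918 g → 12.39 wt%.
Difference = 12.90 − 12.39 = 0.51 percentage points.

0.51 percentage points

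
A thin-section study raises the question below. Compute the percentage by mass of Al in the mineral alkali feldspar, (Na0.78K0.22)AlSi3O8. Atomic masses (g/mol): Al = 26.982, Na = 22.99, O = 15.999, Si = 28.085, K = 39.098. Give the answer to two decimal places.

M((Na0.78K0.22)AlSi3O8) = 265.763 g/mol.
Al contributes 1 × 26.982 = 26.982 g per mole.
26.982/265.763 = 0.1015 → 10.15%.

10.15 mass %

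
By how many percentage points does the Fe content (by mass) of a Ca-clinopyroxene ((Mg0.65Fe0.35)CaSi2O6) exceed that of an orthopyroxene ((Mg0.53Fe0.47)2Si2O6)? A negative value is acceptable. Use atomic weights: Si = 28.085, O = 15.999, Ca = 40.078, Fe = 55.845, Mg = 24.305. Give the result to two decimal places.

M((Mg0.65Fe0.35)CaSi2O6) = 227.586 g/mol, so wt% Fe = 19.546/227.586 × 100 = 8.59%.
M((Mg0.53Fe0.47)2Si2O6) = 230.422 g/mol, so wt% Fe = 52.494/230.422 × 100 = 22.78%.
8.59 − 22.78 = -14.19 pp.

-14.19 percentage points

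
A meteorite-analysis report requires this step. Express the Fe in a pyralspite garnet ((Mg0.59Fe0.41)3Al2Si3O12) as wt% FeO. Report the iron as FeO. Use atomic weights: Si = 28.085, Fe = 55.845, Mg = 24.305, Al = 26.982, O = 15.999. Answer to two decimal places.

20.00 wt%

Molar mass of (Mg0.59Fe0.41)3Al2Si3O12 = 1.77*24.305 + 1.23*55.845 + 2*26.982 + 3*28.085 + 12*15.999 = 441.916 g/mol.
Each formula unit contains 1.23 Fe, equivalent to 1.23/1 = 1.2300 mol FeO.
M(FeO) = 1×55.845 + 1×15.999 = 71.844 g/mol.
Mass of FeO per formula unit = 1.2300 × 71.844 = 88.368 g.
FeO wt% = 88.368 / 441.916 × 100 = 20.00%.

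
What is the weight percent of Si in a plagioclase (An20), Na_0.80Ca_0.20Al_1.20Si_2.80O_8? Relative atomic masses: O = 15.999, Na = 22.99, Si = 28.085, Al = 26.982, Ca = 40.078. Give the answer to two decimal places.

Formula mass = 0.80*22.99 + 0.20*40.078 + 1.20*26.982 + 2.80*28.085 + 8*15.999 = 265.416 g/mol, of which 78.638 g is Si.
So Si makes up 78.638/265.416 = 0.2963 of the mass, i.e. 29.63%.

29.63 weight percent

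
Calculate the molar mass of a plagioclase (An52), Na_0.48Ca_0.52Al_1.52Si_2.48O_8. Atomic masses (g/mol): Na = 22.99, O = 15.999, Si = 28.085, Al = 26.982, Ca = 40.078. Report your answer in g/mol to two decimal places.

270.53 g/mol

The formula mass is the sum 0.48×22.99 + 0.52×40.078 + 1.52×26.982 + 2.48×28.085 + 8×15.999.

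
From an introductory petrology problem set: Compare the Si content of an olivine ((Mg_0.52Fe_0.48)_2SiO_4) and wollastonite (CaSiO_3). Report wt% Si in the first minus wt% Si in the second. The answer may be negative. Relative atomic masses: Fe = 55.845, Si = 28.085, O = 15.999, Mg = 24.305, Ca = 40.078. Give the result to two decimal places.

-7.75 percentage points

First mineral: 28.085 g Si in 170.969 g formula = 16.43 wt% Si.
Second mineral: 28.085 g Si in 116.160 g formula = 24.18 wt% Si.
16.43% − 24.18% gives a difference of -7.75 percentage points.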